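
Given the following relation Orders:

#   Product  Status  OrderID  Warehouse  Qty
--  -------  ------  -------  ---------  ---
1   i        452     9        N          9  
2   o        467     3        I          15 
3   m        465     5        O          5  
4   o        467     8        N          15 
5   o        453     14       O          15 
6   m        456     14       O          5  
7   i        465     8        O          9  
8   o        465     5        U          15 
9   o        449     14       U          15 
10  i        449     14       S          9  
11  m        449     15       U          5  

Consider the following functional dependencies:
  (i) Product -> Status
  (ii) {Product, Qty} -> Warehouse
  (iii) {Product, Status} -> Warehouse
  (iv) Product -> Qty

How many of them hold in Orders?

1

(i) Product -> Status: Product=i: rows 1, 7, 10 → Status takes values {452, 465, 449} — violation; Product=o: rows 2, 4, 5, 8, 9 → Status takes values {467, 453, 465, 449} — violation; Product=m: rows 3, 6, 11 → Status takes values {465, 456, 449} — violation — fails.
(ii) {Product, Qty} -> Warehouse: (Product=i, Qty=9): rows 1, 7, 10 → Warehouse takes values {N, O, S} — violation; (Product=o, Qty=15): rows 2, 4, 5, 8, 9 → Warehouse takes values {I, N, O, U} — violation; (Product=m, Qty=5): rows 3, 6, 11 → Warehouse takes values {O, U} — violation — fails.
(iii) {Product, Status} -> Warehouse: (Product=o, Status=467): rows 2, 4 → Warehouse takes values {I, N} — violation — fails.
(iv) Product -> Qty: every LHS value maps to a single RHS value — holds.
1 of the 4 dependencies holds.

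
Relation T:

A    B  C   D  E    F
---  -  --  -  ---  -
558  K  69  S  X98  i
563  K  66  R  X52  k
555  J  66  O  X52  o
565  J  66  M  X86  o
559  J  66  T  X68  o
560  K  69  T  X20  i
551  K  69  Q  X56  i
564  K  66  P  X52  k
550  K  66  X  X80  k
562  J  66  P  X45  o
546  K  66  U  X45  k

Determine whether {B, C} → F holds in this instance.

Yes

(B=K, C=69): 3 rows → F = i, i, i ✓
(B=K, C=66): 4 rows → F = k, k, k, k ✓
(B=J, C=66): 4 rows → F = o, o, o, o ✓
Every {B, C} value is associated with a single F value, so {B, C} → F holds.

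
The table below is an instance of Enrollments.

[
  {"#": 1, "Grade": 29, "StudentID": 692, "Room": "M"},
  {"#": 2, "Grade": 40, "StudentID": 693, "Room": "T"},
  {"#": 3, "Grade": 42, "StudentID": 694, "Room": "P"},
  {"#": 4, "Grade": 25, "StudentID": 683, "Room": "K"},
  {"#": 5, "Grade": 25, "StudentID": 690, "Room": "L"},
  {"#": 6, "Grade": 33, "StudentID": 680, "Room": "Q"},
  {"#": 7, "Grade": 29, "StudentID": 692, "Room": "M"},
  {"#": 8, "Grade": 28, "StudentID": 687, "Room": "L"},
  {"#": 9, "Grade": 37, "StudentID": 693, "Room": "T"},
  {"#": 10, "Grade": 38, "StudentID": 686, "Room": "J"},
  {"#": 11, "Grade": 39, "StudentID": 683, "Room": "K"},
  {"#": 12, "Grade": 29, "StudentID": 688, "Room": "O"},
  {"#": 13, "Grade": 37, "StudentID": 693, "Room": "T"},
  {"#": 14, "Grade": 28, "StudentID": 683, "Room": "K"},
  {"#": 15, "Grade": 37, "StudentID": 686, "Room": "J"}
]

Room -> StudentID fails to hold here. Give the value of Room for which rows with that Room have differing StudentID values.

L

Room=M: rows 1, 7 → StudentID = 692, 692 ✓
Room=T: rows 2, 9, 13 → StudentID = 693, 693, 693 ✓
Room=P: row 3 → StudentID = 694 ✓
Room=K: rows 4, 11, 14 → StudentID = 683, 683, 683 ✓
Room=L: rows 5, 8 → StudentID takes values {690, 687} — violation
Room=Q: row 6 → StudentID = 680 ✓
Room=J: rows 10, 15 → StudentID = 686, 686 ✓
Room=O: row 12 → StudentID = 688 ✓
The only Room value with inconsistent StudentID is Room=L.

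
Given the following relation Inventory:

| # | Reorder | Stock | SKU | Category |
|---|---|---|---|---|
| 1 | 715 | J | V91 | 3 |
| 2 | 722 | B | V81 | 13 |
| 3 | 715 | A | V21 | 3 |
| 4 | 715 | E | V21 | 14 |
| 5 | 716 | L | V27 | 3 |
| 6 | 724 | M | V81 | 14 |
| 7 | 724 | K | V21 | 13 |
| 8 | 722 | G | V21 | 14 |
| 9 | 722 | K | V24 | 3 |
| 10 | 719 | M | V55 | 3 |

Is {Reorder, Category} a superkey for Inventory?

Rows 1 and 3 have the same {Reorder, Category} value (Reorder=715, Category=3) but are distinct tuples, so {Reorder, Category} does not determine every attribute — not a superkey.

No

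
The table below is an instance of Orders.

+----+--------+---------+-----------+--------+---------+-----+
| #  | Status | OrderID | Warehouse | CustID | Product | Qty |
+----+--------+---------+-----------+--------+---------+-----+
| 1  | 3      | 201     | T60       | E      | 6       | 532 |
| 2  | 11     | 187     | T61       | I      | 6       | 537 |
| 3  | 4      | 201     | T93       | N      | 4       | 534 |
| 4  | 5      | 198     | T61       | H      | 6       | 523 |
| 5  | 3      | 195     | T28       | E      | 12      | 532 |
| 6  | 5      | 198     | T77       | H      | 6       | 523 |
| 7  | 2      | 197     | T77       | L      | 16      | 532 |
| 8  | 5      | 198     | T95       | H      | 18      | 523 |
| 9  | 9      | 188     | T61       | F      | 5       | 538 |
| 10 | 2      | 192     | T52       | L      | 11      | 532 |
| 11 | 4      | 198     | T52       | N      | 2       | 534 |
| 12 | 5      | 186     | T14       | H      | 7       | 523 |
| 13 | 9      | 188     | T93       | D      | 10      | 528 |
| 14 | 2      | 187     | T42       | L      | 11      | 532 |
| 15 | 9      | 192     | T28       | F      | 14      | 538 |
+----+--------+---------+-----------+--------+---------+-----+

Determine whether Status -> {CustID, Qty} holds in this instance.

Status=3: rows 1, 5 → {CustID,Qty} = (E, 532), (E, 532) ✓
Status=11: row 2 → {CustID,Qty} = (I, 537) ✓
Status=4: rows 3, 11 → {CustID,Qty} = (N, 534), (N, 534) ✓
Status=5: rows 4, 6, 8, 12 → {CustID,Qty} = (H, 523), (H, 523), (H, 523), (H, 523) ✓
Status=2: rows 7, 10, 14 → {CustID,Qty} = (L, 532), (L, 532), (L, 532) ✓
Status=9: rows 9, 13, 15 → {CustID,Qty} takes values {(F, 538), (D, 528)} — violation
Two rows agree on Status but differ on {CustID, Qty}, so Status -> {CustID, Qty} does not hold.

No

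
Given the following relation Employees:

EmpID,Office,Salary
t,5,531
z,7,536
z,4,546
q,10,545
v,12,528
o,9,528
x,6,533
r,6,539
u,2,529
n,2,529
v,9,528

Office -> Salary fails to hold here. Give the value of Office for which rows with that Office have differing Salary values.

6

Office=5: 1 row → Salary = 531 ✓
Office=7: 1 row → Salary = 536 ✓
Office=4: 1 row → Salary = 546 ✓
Office=10: 1 row → Salary = 545 ✓
Office=12: 1 row → Salary = 528 ✓
Office=9: 2 rows → Salary = 528, 528 ✓
Office=6: 2 rows → Salary takes values {533, 539} — violation
Office=2: 2 rows → Salary = 529, 529 ✓
The only Office value with inconsistent Salary is Office=6.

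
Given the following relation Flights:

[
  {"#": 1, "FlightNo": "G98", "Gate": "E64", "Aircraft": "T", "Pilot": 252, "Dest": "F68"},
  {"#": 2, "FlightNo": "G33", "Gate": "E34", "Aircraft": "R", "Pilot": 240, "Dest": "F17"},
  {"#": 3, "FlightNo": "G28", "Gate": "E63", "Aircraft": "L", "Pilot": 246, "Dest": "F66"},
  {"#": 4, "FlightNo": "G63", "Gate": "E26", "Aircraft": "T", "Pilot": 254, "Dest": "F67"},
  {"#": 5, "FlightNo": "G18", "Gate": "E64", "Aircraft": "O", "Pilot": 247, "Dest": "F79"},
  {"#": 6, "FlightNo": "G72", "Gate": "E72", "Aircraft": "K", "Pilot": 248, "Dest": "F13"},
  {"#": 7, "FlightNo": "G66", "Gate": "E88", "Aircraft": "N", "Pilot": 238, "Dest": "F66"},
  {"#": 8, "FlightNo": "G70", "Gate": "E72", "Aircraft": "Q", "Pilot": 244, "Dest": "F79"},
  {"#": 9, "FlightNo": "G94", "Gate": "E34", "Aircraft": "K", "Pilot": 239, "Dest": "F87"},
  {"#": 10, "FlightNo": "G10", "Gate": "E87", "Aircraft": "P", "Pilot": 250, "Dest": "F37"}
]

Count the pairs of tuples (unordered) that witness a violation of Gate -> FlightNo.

3

Gate=E64: violating pairs (1,5) — 1 pair.
Gate=E34: violating pairs (2,9) — 1 pair.
Gate=E72: violating pairs (6,8) — 1 pair.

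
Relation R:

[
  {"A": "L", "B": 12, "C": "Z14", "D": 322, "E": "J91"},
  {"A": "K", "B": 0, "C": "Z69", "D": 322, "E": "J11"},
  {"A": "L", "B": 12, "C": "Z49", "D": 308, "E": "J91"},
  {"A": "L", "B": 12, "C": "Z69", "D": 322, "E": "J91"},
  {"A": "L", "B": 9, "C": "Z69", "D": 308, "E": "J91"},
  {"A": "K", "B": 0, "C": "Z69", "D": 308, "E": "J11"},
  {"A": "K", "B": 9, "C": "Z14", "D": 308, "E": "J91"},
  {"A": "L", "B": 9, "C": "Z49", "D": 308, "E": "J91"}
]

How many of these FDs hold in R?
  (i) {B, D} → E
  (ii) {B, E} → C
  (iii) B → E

(i) {B, D} → E: every LHS value maps to a single RHS value — holds.
(ii) {B, E} → C: (B=12, E=J91): 3 rows → C takes values {Z14, Z49, Z69} — violation; (B=9, E=J91): 3 rows → C takes values {Z69, Z14, Z49} — violation — fails.
(iii) B → E: every LHS value maps to a single RHS value — holds.
2 of the 3 dependencies hold.

2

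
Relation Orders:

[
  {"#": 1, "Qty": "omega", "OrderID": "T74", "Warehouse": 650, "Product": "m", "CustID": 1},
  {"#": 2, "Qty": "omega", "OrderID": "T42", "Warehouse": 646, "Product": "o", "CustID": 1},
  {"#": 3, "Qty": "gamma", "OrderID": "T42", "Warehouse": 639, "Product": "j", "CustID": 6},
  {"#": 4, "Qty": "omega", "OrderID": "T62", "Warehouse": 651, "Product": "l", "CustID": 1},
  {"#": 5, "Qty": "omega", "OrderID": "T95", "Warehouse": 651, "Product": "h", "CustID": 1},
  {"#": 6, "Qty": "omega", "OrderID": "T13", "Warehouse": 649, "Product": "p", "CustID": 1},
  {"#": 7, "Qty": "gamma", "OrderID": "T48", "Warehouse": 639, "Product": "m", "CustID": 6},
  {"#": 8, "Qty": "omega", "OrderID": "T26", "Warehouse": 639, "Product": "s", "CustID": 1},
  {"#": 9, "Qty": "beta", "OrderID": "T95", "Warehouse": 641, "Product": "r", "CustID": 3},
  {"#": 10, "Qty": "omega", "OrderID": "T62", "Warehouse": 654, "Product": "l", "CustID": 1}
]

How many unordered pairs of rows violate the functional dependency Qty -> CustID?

0

Qty=omega: all 7 rows agree on CustID — 0 pairs.
Qty=gamma: all 2 rows agree on CustID — 0 pairs.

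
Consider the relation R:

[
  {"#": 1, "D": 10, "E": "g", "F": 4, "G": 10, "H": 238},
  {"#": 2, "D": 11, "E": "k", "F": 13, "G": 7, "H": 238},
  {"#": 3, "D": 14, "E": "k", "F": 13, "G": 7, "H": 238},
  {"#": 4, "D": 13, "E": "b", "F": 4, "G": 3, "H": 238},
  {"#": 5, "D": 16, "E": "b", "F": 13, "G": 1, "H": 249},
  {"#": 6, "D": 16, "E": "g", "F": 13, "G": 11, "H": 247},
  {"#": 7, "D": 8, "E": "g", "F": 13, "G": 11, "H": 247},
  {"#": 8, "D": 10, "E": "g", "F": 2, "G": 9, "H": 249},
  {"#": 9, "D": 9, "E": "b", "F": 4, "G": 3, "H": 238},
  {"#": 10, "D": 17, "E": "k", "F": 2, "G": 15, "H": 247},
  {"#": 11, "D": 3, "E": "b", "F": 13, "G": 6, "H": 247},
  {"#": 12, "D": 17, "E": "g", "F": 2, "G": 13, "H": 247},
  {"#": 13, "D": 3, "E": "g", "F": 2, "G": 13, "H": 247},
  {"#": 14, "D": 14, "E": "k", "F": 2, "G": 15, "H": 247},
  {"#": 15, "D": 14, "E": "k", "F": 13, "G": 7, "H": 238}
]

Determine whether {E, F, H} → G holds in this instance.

Yes

(E=g, F=4, H=238): row 1 → G = 10 ✓
(E=k, F=13, H=238): rows 2, 3, 15 → G = 7, 7, 7 ✓
(E=b, F=4, H=238): rows 4, 9 → G = 3, 3 ✓
(E=b, F=13, H=249): row 5 → G = 1 ✓
(E=g, F=13, H=247): rows 6, 7 → G = 11, 11 ✓
(E=g, F=2, H=249): row 8 → G = 9 ✓
(E=k, F=2, H=247): rows 10, 14 → G = 15, 15 ✓
(E=b, F=13, H=247): row 11 → G = 6 ✓
(E=g, F=2, H=247): rows 12, 13 → G = 13, 13 ✓
Every {E, F, H} value is associated with a single G value, so {E, F, H} → G holds.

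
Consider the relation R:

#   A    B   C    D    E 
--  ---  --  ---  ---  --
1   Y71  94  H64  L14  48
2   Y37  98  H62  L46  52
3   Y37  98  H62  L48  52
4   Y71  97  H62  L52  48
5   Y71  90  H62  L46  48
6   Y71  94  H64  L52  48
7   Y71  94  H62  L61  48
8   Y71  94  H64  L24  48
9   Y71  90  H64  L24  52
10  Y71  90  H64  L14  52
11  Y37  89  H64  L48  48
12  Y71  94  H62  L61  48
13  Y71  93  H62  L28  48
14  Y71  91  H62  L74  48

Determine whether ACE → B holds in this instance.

(A=Y71, C=H64, E=48): rows 1, 6, 8 → B = 94, 94, 94 ✓
(A=Y37, C=H62, E=52): rows 2, 3 → B = 98, 98 ✓
(A=Y71, C=H62, E=48): rows 4, 5, 7, 12, 13, 14 → B takes values {97, 90, 94, 93, 91} — violation
(A=Y71, C=H64, E=52): rows 9, 10 → B = 90, 90 ✓
(A=Y37, C=H64, E=48): row 11 → B = 89 ✓
Two rows agree on ACE but differ on B, so ACE → B does not hold.

No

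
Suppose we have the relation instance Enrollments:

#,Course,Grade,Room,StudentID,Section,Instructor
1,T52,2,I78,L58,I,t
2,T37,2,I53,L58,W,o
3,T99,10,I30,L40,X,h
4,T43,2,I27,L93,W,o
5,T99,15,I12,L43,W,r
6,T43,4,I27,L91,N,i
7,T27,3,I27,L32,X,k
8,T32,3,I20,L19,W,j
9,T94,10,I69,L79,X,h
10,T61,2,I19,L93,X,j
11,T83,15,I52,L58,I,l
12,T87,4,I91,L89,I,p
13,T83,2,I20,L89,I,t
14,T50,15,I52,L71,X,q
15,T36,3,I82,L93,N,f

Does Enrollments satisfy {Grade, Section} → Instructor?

(Grade=2, Section=I): rows 1, 13 → Instructor = t, t ✓
(Grade=2, Section=W): rows 2, 4 → Instructor = o, o ✓
(Grade=10, Section=X): rows 3, 9 → Instructor = h, h ✓
(Grade=15, Section=W): row 5 → Instructor = r ✓
(Grade=4, Section=N): row 6 → Instructor = i ✓
(Grade=3, Section=X): row 7 → Instructor = k ✓
(Grade=3, Section=W): row 8 → Instructor = j ✓
(Grade=2, Section=X): row 10 → Instructor = j ✓
(Grade=15, Section=I): row 11 → Instructor = l ✓
(Grade=4, Section=I): row 12 → Instructor = p ✓
(Grade=15, Section=X): row 14 → Instructor = q ✓
(Grade=3, Section=N): row 15 → Instructor = f ✓
Every {Grade, Section} value is associated with a single Instructor value, so {Grade, Section} → Instructor holds.

Yes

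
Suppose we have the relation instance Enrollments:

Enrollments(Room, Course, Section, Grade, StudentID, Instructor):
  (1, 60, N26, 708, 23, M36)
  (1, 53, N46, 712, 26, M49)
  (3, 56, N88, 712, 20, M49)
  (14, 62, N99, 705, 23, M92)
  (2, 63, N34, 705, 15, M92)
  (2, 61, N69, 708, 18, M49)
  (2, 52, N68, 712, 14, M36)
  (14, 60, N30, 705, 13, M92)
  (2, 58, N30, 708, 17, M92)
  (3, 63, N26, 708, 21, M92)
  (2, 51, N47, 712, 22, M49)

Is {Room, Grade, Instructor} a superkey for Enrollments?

Two distinct rows share (Room=14, Grade=705, Instructor=M92), so {Room, Grade, Instructor} does not determine every attribute — not a superkey.

No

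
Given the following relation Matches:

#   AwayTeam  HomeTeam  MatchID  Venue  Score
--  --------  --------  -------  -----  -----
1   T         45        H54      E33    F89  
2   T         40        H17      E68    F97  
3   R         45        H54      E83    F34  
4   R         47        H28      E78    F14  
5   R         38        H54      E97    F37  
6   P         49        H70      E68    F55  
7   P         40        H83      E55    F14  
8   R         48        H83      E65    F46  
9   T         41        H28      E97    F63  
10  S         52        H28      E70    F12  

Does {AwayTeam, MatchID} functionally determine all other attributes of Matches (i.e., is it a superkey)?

Rows 3 and 5 have the same {AwayTeam, MatchID} value (AwayTeam=R, MatchID=H54) but are distinct tuples, so {AwayTeam, MatchID} does not determine every attribute — not a superkey.

No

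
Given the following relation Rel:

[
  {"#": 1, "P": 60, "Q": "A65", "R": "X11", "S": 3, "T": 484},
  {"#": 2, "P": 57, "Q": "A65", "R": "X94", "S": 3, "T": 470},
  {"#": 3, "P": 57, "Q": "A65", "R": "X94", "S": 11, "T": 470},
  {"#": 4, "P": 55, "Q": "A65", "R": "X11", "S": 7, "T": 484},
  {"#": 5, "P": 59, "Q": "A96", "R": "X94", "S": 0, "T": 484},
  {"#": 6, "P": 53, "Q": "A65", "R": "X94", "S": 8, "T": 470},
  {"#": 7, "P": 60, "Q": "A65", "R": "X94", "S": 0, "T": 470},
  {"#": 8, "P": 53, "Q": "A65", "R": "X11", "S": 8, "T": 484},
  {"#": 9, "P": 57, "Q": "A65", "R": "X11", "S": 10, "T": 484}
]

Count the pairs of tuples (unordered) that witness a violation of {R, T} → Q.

(R=X11, T=484): all 4 rows agree on Q — 0 pairs.
(R=X94, T=470): all 4 rows agree on Q — 0 pairs.

0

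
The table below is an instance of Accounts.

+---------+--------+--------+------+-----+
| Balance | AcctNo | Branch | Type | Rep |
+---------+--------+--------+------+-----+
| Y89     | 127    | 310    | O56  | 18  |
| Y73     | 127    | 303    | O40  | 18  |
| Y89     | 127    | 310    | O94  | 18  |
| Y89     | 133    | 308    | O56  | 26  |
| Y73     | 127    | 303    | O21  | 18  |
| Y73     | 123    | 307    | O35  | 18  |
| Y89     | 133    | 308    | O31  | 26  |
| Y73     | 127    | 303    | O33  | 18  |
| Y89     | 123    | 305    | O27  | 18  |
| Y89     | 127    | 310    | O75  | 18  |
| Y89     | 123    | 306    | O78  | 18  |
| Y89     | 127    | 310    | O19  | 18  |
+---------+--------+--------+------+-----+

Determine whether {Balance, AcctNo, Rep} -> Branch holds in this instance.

No

(Balance=Y89, AcctNo=127, Rep=18): 4 rows → Branch = 310, 310, 310, 310 ✓
(Balance=Y73, AcctNo=127, Rep=18): 3 rows → Branch = 303, 303, 303 ✓
(Balance=Y89, AcctNo=133, Rep=26): 2 rows → Branch = 308, 308 ✓
(Balance=Y73, AcctNo=123, Rep=18): 1 row → Branch = 307 ✓
(Balance=Y89, AcctNo=123, Rep=18): 2 rows → Branch takes values {305, 306} — violation
Two rows agree on {Balance, AcctNo, Rep} but differ on Branch, so {Balance, AcctNo, Rep} -> Branch does not hold.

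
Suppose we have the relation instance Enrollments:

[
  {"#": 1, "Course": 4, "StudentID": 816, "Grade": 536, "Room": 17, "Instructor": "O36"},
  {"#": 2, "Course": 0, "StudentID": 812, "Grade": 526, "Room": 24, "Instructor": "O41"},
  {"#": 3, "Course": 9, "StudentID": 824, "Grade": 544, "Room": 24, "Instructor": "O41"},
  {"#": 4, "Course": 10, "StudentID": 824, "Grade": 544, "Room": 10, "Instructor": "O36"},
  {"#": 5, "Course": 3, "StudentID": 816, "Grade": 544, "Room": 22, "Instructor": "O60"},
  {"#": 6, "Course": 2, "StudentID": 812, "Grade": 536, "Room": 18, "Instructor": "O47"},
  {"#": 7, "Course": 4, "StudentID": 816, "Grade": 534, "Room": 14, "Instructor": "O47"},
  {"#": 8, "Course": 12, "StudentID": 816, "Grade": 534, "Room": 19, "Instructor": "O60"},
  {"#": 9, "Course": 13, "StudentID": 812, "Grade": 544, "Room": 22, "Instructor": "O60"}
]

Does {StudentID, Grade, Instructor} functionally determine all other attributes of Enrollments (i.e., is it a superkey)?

All 9 rows have distinct {StudentID, Grade, Instructor} values, so {StudentID, Grade, Instructor} → (all attributes) holds and {StudentID, Grade, Instructor} is a superkey.

Yes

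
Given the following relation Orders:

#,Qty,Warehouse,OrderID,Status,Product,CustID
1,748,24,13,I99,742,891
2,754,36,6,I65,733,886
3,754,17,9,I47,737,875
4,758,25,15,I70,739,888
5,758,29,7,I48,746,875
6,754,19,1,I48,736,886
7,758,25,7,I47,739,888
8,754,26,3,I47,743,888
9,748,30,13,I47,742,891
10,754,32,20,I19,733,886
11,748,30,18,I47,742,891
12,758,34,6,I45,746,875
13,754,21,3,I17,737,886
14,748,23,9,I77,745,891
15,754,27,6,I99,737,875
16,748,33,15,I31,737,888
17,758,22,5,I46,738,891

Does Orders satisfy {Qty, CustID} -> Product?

(Qty=748, CustID=891): rows 1, 9, 11, 14 → Product takes values {742, 745} — violation
(Qty=754, CustID=886): rows 2, 6, 10, 13 → Product takes values {733, 736, 737} — violation
(Qty=754, CustID=875): rows 3, 15 → Product = 737, 737 ✓
(Qty=758, CustID=888): rows 4, 7 → Product = 739, 739 ✓
(Qty=758, CustID=875): rows 5, 12 → Product = 746, 746 ✓
(Qty=754, CustID=888): row 8 → Product = 743 ✓
(Qty=748, CustID=888): row 16 → Product = 737 ✓
(Qty=758, CustID=891): row 17 → Product = 738 ✓
Two rows agree on {Qty, CustID} but differ on Product, so {Qty, CustID} -> Product does not hold.

No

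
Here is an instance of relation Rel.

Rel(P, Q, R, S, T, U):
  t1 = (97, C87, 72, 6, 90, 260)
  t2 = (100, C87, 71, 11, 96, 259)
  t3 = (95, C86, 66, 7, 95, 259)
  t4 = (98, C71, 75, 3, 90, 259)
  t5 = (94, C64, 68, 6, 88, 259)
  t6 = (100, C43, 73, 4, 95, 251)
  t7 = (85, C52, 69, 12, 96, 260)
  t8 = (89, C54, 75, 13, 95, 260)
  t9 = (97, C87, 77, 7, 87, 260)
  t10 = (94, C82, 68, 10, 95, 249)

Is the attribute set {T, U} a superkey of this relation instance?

Yes

All 10 rows have distinct {T, U} values, so {T, U} → (all attributes) holds and {T, U} is a superkey.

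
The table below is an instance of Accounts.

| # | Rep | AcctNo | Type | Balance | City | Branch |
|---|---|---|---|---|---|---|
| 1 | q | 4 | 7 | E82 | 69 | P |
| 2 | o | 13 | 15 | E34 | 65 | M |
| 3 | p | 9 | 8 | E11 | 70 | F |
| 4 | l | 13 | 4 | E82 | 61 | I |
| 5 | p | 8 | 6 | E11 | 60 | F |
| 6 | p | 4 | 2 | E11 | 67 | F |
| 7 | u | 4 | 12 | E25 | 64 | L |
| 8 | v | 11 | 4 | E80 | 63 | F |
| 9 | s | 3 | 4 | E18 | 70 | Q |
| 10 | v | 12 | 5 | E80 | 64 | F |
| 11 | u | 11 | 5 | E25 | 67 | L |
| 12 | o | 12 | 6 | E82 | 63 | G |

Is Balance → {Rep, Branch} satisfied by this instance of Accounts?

Balance=E82: rows 1, 4, 12 → {Rep,Branch} takes values {(q, P), (l, I), (o, G)} — violation
Balance=E34: row 2 → {Rep,Branch} = (o, M) ✓
Balance=E11: rows 3, 5, 6 → {Rep,Branch} = (p, F), (p, F), (p, F) ✓
Balance=E25: rows 7, 11 → {Rep,Branch} = (u, L), (u, L) ✓
Balance=E80: rows 8, 10 → {Rep,Branch} = (v, F), (v, F) ✓
Balance=E18: row 9 → {Rep,Branch} = (s, Q) ✓
Two rows agree on Balance but differ on {Rep, Branch}, so Balance → {Rep, Branch} does not hold.

No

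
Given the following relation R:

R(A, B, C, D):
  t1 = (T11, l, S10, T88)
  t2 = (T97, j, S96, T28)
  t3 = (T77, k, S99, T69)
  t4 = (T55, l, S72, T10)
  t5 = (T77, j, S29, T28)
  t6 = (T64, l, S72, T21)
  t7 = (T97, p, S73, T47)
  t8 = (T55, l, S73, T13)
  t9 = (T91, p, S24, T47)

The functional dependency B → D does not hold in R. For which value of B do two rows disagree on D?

l

B=l: rows 1, 4, 6, 8 → D takes values {T88, T10, T21, T13} — violation
B=j: rows 2, 5 → D = T28, T28 ✓
B=k: row 3 → D = T69 ✓
B=p: rows 7, 9 → D = T47, T47 ✓
The only B value with inconsistent D is B=l.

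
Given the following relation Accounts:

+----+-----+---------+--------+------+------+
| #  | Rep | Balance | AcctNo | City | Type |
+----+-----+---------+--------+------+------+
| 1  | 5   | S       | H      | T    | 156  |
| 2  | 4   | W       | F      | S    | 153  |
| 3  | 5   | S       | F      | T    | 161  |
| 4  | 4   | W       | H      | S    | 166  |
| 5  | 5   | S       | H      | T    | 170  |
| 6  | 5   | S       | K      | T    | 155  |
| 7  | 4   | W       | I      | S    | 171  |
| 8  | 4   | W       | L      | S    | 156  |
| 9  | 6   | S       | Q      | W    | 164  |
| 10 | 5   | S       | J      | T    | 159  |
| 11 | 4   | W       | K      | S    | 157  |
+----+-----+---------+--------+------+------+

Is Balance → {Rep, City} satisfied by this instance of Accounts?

No

Balance=S: rows 1, 3, 5, 6, 9, 10 → {Rep,City} takes values {(5, T), (6, W)} — violation
Balance=W: rows 2, 4, 7, 8, 11 → {Rep,City} = (4, S), (4, S), (4, S), (4, S), (4, S) ✓
Two rows agree on Balance but differ on {Rep, City}, so Balance → {Rep, City} does not hold.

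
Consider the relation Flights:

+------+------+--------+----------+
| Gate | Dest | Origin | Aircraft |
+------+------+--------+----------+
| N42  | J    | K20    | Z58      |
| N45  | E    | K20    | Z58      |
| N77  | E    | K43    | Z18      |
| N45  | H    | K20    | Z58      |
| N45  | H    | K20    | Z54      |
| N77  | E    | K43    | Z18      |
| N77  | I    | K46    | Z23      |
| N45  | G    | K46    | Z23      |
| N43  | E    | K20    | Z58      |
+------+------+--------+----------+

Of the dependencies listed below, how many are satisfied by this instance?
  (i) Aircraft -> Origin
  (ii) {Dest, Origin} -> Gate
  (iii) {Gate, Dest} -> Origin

(i) Aircraft -> Origin: every LHS value maps to a single RHS value — holds.
(ii) {Dest, Origin} -> Gate: (Dest=E, Origin=K20): 2 rows → Gate takes values {N45, N43} — violation — fails.
(iii) {Gate, Dest} -> Origin: every LHS value maps to a single RHS value — holds.
2 of the 3 dependencies hold.

2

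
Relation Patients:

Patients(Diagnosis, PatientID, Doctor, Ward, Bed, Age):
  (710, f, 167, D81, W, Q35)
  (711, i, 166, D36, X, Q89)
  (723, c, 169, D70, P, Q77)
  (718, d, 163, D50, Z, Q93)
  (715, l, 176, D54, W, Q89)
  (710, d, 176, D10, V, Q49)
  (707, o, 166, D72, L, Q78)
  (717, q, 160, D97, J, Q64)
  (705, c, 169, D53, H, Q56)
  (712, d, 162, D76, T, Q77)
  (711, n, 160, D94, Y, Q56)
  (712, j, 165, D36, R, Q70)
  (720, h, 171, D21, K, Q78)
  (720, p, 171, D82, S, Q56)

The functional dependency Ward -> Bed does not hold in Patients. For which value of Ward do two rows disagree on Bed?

Ward=D81: 1 row → Bed = W ✓
Ward=D36: 2 rows → Bed takes values {X, R} — violation
Ward=D70: 1 row → Bed = P ✓
Ward=D50: 1 row → Bed = Z ✓
Ward=D54: 1 row → Bed = W ✓
Ward=D10: 1 row → Bed = V ✓
Ward=D72: 1 row → Bed = L ✓
Ward=D97: 1 row → Bed = J ✓
Ward=D53: 1 row → Bed = H ✓
Ward=D76: 1 row → Bed = T ✓
Ward=D94: 1 row → Bed = Y ✓
Ward=D21: 1 row → Bed = K ✓
Ward=D82: 1 row → Bed = S ✓
The only Ward value with inconsistent Bed is Ward=D36.

D36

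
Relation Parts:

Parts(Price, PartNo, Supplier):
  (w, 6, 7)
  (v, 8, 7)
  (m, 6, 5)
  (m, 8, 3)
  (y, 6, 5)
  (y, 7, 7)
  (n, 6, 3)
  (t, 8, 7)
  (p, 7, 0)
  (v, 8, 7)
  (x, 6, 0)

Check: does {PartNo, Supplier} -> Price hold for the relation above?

No

(PartNo=6, Supplier=7): 1 row → Price = w ✓
(PartNo=8, Supplier=7): 3 rows → Price takes values {v, t} — violation
(PartNo=6, Supplier=5): 2 rows → Price takes values {m, y} — violation
(PartNo=8, Supplier=3): 1 row → Price = m ✓
(PartNo=7, Supplier=7): 1 row → Price = y ✓
(PartNo=6, Supplier=3): 1 row → Price = n ✓
(PartNo=7, Supplier=0): 1 row → Price = p ✓
(PartNo=6, Supplier=0): 1 row → Price = x ✓
Two rows agree on {PartNo, Supplier} but differ on Price, so {PartNo, Supplier} -> Price does not hold.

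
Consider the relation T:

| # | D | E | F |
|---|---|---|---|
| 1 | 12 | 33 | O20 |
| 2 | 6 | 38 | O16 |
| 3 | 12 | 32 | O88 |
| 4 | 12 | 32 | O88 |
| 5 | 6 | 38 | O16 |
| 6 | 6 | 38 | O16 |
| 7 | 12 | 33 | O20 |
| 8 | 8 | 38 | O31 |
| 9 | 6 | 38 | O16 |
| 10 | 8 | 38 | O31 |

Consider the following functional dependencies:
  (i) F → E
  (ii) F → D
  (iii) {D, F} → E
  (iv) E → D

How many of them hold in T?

(i) F → E: every LHS value maps to a single RHS value — holds.
(ii) F → D: every LHS value maps to a single RHS value — holds.
(iii) {D, F} → E: every LHS value maps to a single RHS value — holds.
(iv) E → D: E=38: rows 2, 5, 6, 8, 9, 10 → D takes values {6, 8} — violation — fails.
3 of the 4 dependencies hold.

3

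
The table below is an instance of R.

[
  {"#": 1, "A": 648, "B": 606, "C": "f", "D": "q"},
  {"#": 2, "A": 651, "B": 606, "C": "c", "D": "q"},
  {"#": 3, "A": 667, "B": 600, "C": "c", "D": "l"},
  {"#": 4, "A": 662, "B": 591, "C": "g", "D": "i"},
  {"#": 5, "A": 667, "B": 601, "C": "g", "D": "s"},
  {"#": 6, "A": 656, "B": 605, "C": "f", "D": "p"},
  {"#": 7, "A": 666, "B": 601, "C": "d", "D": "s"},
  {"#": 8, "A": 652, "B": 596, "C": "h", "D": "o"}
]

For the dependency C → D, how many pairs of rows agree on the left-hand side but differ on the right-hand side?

C=f: violating pairs (1,6) — 1 pair.
C=c: violating pairs (2,3) — 1 pair.
C=g: violating pairs (4,5) — 1 pair.

3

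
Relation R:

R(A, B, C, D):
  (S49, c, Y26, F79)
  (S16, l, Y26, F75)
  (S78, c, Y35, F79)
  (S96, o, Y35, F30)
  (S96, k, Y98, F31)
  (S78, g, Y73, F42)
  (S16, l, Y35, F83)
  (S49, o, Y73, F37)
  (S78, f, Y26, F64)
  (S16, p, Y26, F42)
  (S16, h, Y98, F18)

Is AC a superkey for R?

No

Two distinct rows share (A=S16, C=Y26), so AC does not determine every attribute — not a superkey.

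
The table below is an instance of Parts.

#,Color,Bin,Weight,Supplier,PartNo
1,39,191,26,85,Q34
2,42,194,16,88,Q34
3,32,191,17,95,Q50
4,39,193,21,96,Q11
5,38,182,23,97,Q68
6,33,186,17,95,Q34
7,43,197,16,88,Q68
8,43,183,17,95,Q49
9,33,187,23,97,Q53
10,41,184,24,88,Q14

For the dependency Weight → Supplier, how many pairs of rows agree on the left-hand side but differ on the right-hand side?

Weight=16: all 2 rows agree on Supplier — 0 pairs.
Weight=17: all 3 rows agree on Supplier — 0 pairs.
Weight=23: all 2 rows agree on Supplier — 0 pairs.

0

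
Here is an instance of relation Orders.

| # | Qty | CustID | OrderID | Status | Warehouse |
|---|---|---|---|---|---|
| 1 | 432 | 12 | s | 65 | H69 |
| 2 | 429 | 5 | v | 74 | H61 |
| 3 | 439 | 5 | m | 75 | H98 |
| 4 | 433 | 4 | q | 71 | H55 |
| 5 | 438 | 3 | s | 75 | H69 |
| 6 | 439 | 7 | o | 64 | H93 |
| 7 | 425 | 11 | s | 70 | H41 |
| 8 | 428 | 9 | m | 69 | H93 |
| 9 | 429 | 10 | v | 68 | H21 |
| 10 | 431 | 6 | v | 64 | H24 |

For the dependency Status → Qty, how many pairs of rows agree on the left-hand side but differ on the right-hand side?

2

Status=75: violating pairs (3,5) — 1 pair.
Status=64: violating pairs (6,10) — 1 pair.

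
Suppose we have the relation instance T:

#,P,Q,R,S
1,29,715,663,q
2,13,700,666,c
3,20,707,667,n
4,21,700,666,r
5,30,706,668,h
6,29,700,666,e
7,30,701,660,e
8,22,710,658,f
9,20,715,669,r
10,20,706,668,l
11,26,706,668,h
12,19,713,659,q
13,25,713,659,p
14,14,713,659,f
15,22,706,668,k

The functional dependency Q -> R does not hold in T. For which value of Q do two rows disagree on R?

715

Q=715: rows 1, 9 → R takes values {663, 669} — violation
Q=700: rows 2, 4, 6 → R = 666, 666, 666 ✓
Q=707: row 3 → R = 667 ✓
Q=706: rows 5, 10, 11, 15 → R = 668, 668, 668, 668 ✓
Q=701: row 7 → R = 660 ✓
Q=710: row 8 → R = 658 ✓
Q=713: rows 12, 13, 14 → R = 659, 659, 659 ✓
The only Q value with inconsistent R is Q=715.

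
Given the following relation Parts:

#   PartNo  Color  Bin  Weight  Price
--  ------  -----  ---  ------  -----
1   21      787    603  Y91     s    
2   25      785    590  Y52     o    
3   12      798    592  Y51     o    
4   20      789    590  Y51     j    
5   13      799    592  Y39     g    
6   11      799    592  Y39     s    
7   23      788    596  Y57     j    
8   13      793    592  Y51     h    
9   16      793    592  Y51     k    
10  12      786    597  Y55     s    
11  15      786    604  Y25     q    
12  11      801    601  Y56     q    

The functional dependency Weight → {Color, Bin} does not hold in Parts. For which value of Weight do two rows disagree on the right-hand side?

Y51

Weight=Y91: row 1 → {Color,Bin} = (787, 603) ✓
Weight=Y52: row 2 → {Color,Bin} = (785, 590) ✓
Weight=Y51: rows 3, 4, 8, 9 → {Color,Bin} takes values {(798, 592), (789, 590), (793, 592)} — violation
Weight=Y39: rows 5, 6 → {Color,Bin} = (799, 592), (799, 592) ✓
Weight=Y57: row 7 → {Color,Bin} = (788, 596) ✓
Weight=Y55: row 10 → {Color,Bin} = (786, 597) ✓
Weight=Y25: row 11 → {Color,Bin} = (786, 604) ✓
Weight=Y56: row 12 → {Color,Bin} = (801, 601) ✓
The only Weight value with inconsistent RHS is Weight=Y51.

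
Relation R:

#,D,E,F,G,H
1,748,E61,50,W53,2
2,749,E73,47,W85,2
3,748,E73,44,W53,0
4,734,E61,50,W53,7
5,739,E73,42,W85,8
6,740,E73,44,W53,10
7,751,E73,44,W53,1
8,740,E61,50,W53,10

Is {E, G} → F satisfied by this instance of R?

(E=E61, G=W53): rows 1, 4, 8 → F = 50, 50, 50 ✓
(E=E73, G=W85): rows 2, 5 → F takes values {47, 42} — violation
(E=E73, G=W53): rows 3, 6, 7 → F = 44, 44, 44 ✓
Two rows agree on {E, G} but differ on F, so {E, G} → F does not hold.

No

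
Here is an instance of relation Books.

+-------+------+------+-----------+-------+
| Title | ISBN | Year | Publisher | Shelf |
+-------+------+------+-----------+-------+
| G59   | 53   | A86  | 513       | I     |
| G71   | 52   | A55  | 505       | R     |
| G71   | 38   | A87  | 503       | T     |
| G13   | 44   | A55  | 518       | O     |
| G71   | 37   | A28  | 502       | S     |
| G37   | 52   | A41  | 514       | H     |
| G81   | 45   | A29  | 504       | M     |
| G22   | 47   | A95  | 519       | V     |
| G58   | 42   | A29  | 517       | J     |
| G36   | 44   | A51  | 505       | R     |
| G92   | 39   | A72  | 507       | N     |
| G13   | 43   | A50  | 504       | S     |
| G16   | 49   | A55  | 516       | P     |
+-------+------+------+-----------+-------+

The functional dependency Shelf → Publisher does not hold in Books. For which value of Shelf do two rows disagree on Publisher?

S

Shelf=I: 1 row → Publisher = 513 ✓
Shelf=R: 2 rows → Publisher = 505, 505 ✓
Shelf=T: 1 row → Publisher = 503 ✓
Shelf=O: 1 row → Publisher = 518 ✓
Shelf=S: 2 rows → Publisher takes values {502, 504} — violation
Shelf=H: 1 row → Publisher = 514 ✓
Shelf=M: 1 row → Publisher = 504 ✓
Shelf=V: 1 row → Publisher = 519 ✓
Shelf=J: 1 row → Publisher = 517 ✓
Shelf=N: 1 row → Publisher = 507 ✓
Shelf=P: 1 row → Publisher = 516 ✓
The only Shelf value with inconsistent Publisher is Shelf=S.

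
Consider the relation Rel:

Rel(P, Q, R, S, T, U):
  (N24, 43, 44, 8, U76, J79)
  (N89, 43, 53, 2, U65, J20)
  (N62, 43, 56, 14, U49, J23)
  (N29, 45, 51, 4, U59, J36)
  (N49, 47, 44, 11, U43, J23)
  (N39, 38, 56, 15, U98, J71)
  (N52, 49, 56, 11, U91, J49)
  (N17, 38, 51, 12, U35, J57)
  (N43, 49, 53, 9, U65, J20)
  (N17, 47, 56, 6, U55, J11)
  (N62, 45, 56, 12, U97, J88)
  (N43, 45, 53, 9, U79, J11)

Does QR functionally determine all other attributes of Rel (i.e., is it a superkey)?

Yes

All 12 rows have distinct QR values, so QR → (all attributes) holds and QR is a superkey.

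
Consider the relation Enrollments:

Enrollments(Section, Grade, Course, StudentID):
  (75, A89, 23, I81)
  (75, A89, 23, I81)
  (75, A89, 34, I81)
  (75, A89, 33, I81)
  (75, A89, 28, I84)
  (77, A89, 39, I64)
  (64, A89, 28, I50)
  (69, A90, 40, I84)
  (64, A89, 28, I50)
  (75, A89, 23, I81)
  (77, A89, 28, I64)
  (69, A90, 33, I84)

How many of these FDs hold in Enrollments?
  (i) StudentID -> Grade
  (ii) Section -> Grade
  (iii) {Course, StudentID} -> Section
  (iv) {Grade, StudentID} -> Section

(i) StudentID -> Grade: StudentID=I84: 3 rows → Grade takes values {A89, A90} — violation — fails.
(ii) Section -> Grade: every LHS value maps to a single RHS value — holds.
(iii) {Course, StudentID} -> Section: every LHS value maps to a single RHS value — holds.
(iv) {Grade, StudentID} -> Section: every LHS value maps to a single RHS value — holds.
3 of the 4 dependencies hold.

3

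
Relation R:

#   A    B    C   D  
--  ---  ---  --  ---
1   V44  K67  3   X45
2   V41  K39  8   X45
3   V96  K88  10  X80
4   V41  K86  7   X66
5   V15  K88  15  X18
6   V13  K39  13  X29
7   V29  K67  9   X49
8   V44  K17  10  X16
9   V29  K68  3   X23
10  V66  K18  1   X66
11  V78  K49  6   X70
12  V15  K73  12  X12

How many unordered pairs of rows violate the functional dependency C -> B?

2

C=3: violating pairs (1,9) — 1 pair.
C=10: violating pairs (3,8) — 1 pair.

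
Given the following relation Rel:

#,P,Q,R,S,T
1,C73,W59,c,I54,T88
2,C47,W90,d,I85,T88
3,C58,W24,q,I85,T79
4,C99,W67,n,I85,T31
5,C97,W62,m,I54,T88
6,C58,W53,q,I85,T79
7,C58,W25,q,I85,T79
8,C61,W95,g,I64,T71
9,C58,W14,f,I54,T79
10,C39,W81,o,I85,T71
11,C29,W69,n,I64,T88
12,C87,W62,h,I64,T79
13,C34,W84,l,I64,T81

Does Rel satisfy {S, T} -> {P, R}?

No

(S=I54, T=T88): rows 1, 5 → {P,R} takes values {(C73, c), (C97, m)} — violation
(S=I85, T=T88): row 2 → {P,R} = (C47, d) ✓
(S=I85, T=T79): rows 3, 6, 7 → {P,R} = (C58, q), (C58, q), (C58, q) ✓
(S=I85, T=T31): row 4 → {P,R} = (C99, n) ✓
(S=I64, T=T71): row 8 → {P,R} = (C61, g) ✓
(S=I54, T=T79): row 9 → {P,R} = (C58, f) ✓
(S=I85, T=T71): row 10 → {P,R} = (C39, o) ✓
(S=I64, T=T88): row 11 → {P,R} = (C29, n) ✓
(S=I64, T=T79): row 12 → {P,R} = (C87, h) ✓
(S=I64, T=T81): row 13 → {P,R} = (C34, l) ✓
Two rows agree on {S, T} but differ on {P, R}, so {S, T} -> {P, R} does not hold.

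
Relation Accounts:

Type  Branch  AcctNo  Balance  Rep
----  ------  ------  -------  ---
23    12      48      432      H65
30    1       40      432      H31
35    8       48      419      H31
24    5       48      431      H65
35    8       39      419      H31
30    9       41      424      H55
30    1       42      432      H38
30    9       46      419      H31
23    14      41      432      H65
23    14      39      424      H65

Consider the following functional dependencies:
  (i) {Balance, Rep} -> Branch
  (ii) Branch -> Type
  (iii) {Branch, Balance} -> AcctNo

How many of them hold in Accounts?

1

(i) {Balance, Rep} -> Branch: (Balance=432, Rep=H65): 2 rows → Branch takes values {12, 14} — violation; (Balance=419, Rep=H31): 3 rows → Branch takes values {8, 9} — violation — fails.
(ii) Branch -> Type: every LHS value maps to a single RHS value — holds.
(iii) {Branch, Balance} -> AcctNo: (Branch=1, Balance=432): 2 rows → AcctNo takes values {40, 42} — violation; (Branch=8, Balance=419): 2 rows → AcctNo takes values {48, 39} — violation — fails.
1 of the 3 dependencies holds.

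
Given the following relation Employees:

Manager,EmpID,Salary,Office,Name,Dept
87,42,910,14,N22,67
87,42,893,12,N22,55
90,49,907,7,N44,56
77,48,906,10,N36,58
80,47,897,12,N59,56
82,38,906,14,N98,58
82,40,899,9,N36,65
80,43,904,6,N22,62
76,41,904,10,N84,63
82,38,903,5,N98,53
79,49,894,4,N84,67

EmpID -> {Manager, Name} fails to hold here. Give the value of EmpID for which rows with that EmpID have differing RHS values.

EmpID=42: 2 rows → {Manager,Name} = (87, N22), (87, N22) ✓
EmpID=49: 2 rows → {Manager,Name} takes values {(90, N44), (79, N84)} — violation
EmpID=48: 1 row → {Manager,Name} = (77, N36) ✓
EmpID=47: 1 row → {Manager,Name} = (80, N59) ✓
EmpID=38: 2 rows → {Manager,Name} = (82, N98), (82, N98) ✓
EmpID=40: 1 row → {Manager,Name} = (82, N36) ✓
EmpID=43: 1 row → {Manager,Name} = (80, N22) ✓
EmpID=41: 1 row → {Manager,Name} = (76, N84) ✓
The only EmpID value with inconsistent RHS is EmpID=49.

49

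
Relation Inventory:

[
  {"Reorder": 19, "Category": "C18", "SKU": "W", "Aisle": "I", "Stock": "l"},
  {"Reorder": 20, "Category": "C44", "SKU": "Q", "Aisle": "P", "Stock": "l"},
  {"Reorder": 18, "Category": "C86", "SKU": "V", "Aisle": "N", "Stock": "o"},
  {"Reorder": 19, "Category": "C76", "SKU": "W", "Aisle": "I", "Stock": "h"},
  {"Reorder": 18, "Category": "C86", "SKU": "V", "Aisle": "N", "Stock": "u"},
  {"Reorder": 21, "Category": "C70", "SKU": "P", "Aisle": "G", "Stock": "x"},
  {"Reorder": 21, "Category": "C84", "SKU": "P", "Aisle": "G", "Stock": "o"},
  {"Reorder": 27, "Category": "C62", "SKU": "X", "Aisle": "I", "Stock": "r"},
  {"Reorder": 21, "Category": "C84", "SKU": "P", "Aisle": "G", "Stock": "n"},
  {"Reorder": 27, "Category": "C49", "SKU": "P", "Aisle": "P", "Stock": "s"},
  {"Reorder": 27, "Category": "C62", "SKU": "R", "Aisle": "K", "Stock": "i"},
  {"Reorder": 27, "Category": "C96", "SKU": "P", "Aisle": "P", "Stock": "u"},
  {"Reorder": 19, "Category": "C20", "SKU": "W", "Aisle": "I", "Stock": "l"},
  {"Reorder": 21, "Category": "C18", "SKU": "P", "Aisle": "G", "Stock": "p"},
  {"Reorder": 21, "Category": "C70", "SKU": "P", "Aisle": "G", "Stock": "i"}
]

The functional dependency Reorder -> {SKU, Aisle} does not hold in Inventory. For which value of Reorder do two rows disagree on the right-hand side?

Reorder=19: 3 rows → {SKU,Aisle} = (W, I), (W, I), (W, I) ✓
Reorder=20: 1 row → {SKU,Aisle} = (Q, P) ✓
Reorder=18: 2 rows → {SKU,Aisle} = (V, N), (V, N) ✓
Reorder=21: 5 rows → {SKU,Aisle} = (P, G), (P, G), (P, G), (P, G), (P, G) ✓
Reorder=27: 4 rows → {SKU,Aisle} takes values {(X, I), (P, P), (R, K)} — violation
The only Reorder value with inconsistent RHS is Reorder=27.

27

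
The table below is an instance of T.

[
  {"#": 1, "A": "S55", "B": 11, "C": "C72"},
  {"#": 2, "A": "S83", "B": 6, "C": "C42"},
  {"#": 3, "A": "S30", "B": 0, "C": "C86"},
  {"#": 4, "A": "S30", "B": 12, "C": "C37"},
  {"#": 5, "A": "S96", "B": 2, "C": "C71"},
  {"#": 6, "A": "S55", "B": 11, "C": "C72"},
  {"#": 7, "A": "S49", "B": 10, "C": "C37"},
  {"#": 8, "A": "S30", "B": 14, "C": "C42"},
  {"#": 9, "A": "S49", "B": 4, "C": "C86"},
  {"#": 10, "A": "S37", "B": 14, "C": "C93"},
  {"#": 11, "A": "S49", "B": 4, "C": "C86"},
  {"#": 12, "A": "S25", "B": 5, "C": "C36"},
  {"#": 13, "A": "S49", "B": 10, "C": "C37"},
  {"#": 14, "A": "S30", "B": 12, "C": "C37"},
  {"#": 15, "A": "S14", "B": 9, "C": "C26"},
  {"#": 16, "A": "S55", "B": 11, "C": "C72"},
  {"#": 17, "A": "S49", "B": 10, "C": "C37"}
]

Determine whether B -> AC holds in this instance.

B=11: rows 1, 6, 16 → {A,C} = (S55, C72), (S55, C72), (S55, C72) ✓
B=6: row 2 → {A,C} = (S83, C42) ✓
B=0: row 3 → {A,C} = (S30, C86) ✓
B=12: rows 4, 14 → {A,C} = (S30, C37), (S30, C37) ✓
B=2: row 5 → {A,C} = (S96, C71) ✓
B=10: rows 7, 13, 17 → {A,C} = (S49, C37), (S49, C37), (S49, C37) ✓
B=14: rows 8, 10 → {A,C} takes values {(S30, C42), (S37, C93)} — violation
B=4: rows 9, 11 → {A,C} = (S49, C86), (S49, C86) ✓
B=5: row 12 → {A,C} = (S25, C36) ✓
B=9: row 15 → {A,C} = (S14, C26) ✓
Two rows agree on B but differ on AC, so B -> AC does not hold.

No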